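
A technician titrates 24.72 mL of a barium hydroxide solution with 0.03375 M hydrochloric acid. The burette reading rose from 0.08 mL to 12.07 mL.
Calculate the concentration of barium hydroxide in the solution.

Ba(OH)2 + 2 HCl → BaCl2 + 2 H2O
n(HCl) = 0.01199 L × 0.03375 mol/L = 4.047 × 10^-4 mol
From the 1:2 mole ratio, n(Ba(OH)2) = 1/2 × 4.047 × 10^-4 = 2.023 × 10^-4 mol
[Ba(OH)2] = 2.023 × 10^-4 mol / 0.02472 L = 0.008185 mol/L

0.008185 M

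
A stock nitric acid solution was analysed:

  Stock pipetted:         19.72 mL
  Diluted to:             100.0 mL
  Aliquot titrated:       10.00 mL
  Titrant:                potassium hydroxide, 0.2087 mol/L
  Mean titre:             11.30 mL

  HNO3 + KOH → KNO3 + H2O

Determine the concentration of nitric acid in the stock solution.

n(KOH) = 0.01130 × 0.2087 = 2.358 × 10^-3 mol
n(HNO3) in the aliquot = 2.358 × 10^-3 mol (1:1 ratio)
[HNO3]_dilute = 2.358 × 10^-3 / 0.01000 = 0.2358 mol/L
Dilution factor = 100.0 / 19.72 = 5.071
[HNO3]_stock = 0.2358 × 5.071 = 1.196 mol/L

1.196 mol/L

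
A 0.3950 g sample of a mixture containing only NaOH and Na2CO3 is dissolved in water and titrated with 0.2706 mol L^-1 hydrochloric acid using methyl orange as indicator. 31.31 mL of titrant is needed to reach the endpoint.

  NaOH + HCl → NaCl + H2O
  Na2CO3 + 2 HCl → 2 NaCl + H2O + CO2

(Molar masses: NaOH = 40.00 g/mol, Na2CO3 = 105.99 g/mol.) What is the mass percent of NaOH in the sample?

n(HCl) = 0.03131 × 0.2706 = 8.472 × 10^-3 mol
Let x = n(NaOH), y = n(Na2CO3).
Titrant: 1x + 2y = 8.472 × 10^-3;  mass: 40.00x + 105.99y = 0.3950
Solving, x = 4.155 × 10^-3 mol, y = 2.159 × 10^-3 mol
mass of NaOH = 4.155 × 10^-3 × 40.00 = 0.1662 g
% NaOH = 0.1662 / 0.3950 × 100 = 42.08 %

42.08 %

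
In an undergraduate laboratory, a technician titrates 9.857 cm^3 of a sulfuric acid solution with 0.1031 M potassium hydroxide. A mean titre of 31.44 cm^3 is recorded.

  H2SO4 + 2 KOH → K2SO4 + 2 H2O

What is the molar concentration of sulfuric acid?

n(KOH) = 0.03144 L × 0.1031 mol/L = 3.241 × 10^-3 mol
From the 1:2 mole ratio, n(H2SO4) = 1/2 × 3.241 × 10^-3 = 1.621 × 10^-3 mol
[H2SO4] = 1.621 × 10^-3 mol / 0.009857 L = 0.1644 mol/L

0.1644 M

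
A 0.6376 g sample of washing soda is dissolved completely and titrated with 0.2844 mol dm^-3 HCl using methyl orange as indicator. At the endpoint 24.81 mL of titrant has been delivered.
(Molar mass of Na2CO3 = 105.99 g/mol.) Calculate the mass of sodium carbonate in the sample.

0.3739 g

Na2CO3 + 2 HCl → 2 NaCl + H2O + CO2
n(HCl) = 0.02481 L × 0.2844 mol/L = 7.056 × 10^-3 mol
From the 1:2 ratio, n(Na2CO3) = 1/2 × 7.056 × 10^-3 = 3.528 × 10^-3 mol
mass of Na2CO3 = 3.528 × 10^-3 × 105.99 g/mol = 0.3739 g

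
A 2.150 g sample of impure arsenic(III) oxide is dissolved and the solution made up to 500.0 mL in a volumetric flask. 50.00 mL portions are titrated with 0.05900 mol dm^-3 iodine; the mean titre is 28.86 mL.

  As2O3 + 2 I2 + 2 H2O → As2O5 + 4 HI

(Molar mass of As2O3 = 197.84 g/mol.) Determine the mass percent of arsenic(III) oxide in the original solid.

78.34 %

n(I2) per titration = 0.02886 × 0.05900 = 1.703 × 10^-3 mol
From the 1:2 ratio, n(As2O3) in each aliquot = 1/2 × 1.703 × 10^-3 = 8.514 × 10^-4 mol
n(As2O3) in the whole flask = 8.514 × 10^-4 × 500.0/50.00 = 8.514 × 10^-3 mol
mass of As2O3 = 8.514 × 10^-3 × 197.84 = 1.684 g
% As2O3 = 1.684 / 2.150 × 100 = 78.34 %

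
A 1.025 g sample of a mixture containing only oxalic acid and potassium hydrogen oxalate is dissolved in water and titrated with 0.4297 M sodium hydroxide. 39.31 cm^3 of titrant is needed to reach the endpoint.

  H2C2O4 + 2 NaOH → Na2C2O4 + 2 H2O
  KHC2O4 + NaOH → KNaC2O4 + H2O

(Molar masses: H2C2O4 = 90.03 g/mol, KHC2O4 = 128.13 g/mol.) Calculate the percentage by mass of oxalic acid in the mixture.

60.20 %

n(NaOH) = 0.03931 × 0.4297 = 0.01689 mol
Let x = n(H2C2O4), y = n(KHC2O4).
Titrant: 2x + 1y = 0.01689;  mass: 90.03x + 128.13y = 1.025
Solving, x = 6.854 × 10^-3 mol, y = 3.184 × 10^-3 mol
mass of H2C2O4 = 6.854 × 10^-3 × 90.03 = 0.6170 g
% H2C2O4 = 0.6170 / 1.025 × 100 = 60.20 %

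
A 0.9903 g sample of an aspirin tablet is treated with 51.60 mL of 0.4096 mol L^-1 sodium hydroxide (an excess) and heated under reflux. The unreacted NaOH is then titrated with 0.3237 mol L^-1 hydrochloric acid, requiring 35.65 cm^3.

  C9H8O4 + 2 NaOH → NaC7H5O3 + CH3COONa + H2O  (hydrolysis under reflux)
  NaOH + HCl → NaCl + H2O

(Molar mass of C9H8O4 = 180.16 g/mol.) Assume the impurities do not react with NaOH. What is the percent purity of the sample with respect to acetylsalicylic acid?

n(NaOH) added = 0.05160 × 0.4096 = 0.02114 mol
n(HCl) used in back-titration = 0.03565 × 0.3237 = 0.01154 mol
n(NaOH) left over = 0.01154 mol (1:1 ratio)
n(NaOH) consumed by analyte = 0.02114 − 0.01154 = 9.595 × 10^-3 mol
From the 1:2 ratio, n(C9H8O4) = 1/2 × 9.595 × 10^-3 = 4.798 × 10^-3 mol
mass of C9H8O4 = 4.798 × 10^-3 × 180.16 = 0.8644 g
% C9H8O4 = 0.8644 / 0.9903 × 100 = 87.28 %

87.28 %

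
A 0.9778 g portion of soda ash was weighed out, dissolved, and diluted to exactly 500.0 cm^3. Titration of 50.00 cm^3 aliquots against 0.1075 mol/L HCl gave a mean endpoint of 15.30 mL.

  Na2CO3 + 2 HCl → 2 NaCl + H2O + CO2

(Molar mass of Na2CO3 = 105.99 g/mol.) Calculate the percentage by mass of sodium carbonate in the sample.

89.14 %

n(HCl) per titration = 0.01530 × 0.1075 = 1.645 × 10^-3 mol
From the 1:2 ratio, n(Na2CO3) in each aliquot = 1/2 × 1.645 × 10^-3 = 8.224 × 10^-4 mol
n(Na2CO3) in the whole flask = 8.224 × 10^-4 × 500.0/50.00 = 8.224 × 10^-3 mol
mass of Na2CO3 = 8.224 × 10^-3 × 105.99 = 0.8716 g
% Na2CO3 = 0.8716 / 0.9778 × 100 = 89.14 %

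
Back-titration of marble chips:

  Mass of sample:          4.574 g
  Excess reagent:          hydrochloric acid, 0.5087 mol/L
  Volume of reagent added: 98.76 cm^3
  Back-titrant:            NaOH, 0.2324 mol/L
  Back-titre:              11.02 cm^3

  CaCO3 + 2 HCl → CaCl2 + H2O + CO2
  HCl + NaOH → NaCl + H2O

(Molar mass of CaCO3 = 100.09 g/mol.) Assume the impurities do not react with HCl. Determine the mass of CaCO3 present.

n(HCl) added = 0.09876 × 0.5087 = 0.05024 mol
n(NaOH) used in back-titration = 0.01102 × 0.2324 = 2.561 × 10^-3 mol
n(HCl) left over = 2.561 × 10^-3 mol (1:1 ratio)
n(HCl) consumed by analyte = 0.05024 − 2.561 × 10^-3 = 0.04768 mol
From the 1:2 ratio, n(CaCO3) = 1/2 × 0.04768 = 0.02384 mol
mass of CaCO3 = 0.02384 × 100.09 = 2.386 g

2.386 g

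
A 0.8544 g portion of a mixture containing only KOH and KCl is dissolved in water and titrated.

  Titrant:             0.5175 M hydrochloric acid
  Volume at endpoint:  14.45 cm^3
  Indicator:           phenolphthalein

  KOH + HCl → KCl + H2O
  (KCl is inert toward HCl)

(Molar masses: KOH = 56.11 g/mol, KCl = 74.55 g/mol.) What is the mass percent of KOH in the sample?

n(HCl) = 0.01445 × 0.5175 = 7.478 × 10^-3 mol
Let x = n(KOH), y = n(KCl).
Titrant: 1x = 7.478 × 10^-3;  mass: 56.11x + 74.55y = 0.8544
Solving, x = 7.478 × 10^-3 mol, y = 5.833 × 10^-3 mol
mass of KOH = 7.478 × 10^-3 × 56.11 = 0.4196 g
% KOH = 0.4196 / 0.8544 × 100 = 49.11 %

49.11 %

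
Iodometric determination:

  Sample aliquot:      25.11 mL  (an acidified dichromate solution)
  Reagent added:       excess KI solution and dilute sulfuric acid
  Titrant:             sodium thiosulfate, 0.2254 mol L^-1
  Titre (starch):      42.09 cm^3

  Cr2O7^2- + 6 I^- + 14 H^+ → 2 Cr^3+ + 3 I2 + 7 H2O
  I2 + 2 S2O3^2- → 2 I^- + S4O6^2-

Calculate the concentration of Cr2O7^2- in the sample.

0.06297 mol/L

n(S2O3^2-) = 0.04209 × 0.2254 = 9.487 × 10^-3 mol
n(I2) = n(S2O3^2-)/2 = 4.744 × 10^-3 mol
From the 1:3 ratio, n(Cr2O7^2-) in the aliquot = 1/3 × 4.744 × 10^-3 = 1.581 × 10^-3 mol
[Cr2O7^2-] = 1.581 × 10^-3 / 0.02511 = 0.06297 mol/L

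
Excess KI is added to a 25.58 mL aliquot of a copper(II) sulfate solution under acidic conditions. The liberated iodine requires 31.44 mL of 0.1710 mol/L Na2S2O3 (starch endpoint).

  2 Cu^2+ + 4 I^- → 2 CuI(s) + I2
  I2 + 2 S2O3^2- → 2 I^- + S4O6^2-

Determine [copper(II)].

n(S2O3^2-) = 0.03144 × 0.1710 = 5.376 × 10^-3 mol
n(I2) = n(S2O3^2-)/2 = 2.688 × 10^-3 mol
From the 2:1 ratio, n(Cu2+) in the aliquot = 2/1 × 2.688 × 10^-3 = 5.376 × 10^-3 mol
[Cu2+] = 5.376 × 10^-3 / 0.02558 = 0.2102 mol/L

0.2102 mol/L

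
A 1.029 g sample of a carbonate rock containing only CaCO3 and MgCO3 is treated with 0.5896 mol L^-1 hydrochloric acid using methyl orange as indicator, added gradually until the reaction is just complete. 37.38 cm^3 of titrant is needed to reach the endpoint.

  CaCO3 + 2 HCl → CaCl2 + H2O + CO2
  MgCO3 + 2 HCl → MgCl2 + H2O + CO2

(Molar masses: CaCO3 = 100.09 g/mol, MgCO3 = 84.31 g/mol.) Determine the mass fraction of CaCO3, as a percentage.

n(HCl) = 0.03738 × 0.5896 = 0.02204 mol
Let x = n(CaCO3), y = n(MgCO3).
Titrant: 2x + 2y = 0.02204;  mass: 100.09x + 84.31y = 1.029
Solving, x = 6.333 × 10^-3 mol, y = 4.687 × 10^-3 mol
mass of CaCO3 = 6.333 × 10^-3 × 100.09 = 0.6339 g
% CaCO3 = 0.6339 / 1.029 × 100 = 61.60 %

61.60 %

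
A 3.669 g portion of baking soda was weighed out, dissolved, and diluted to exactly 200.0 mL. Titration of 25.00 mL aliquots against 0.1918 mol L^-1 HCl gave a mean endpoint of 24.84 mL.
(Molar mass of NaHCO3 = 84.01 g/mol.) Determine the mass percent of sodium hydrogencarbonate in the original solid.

87.27 %

NaHCO3 + HCl → NaCl + H2O + CO2
n(HCl) per titration = 0.02484 × 0.1918 = 4.764 × 10^-3 mol
n(NaHCO3) in each aliquot = 4.764 × 10^-3 mol (1:1 ratio)
n(NaHCO3) in the whole flask = 4.764 × 10^-3 × 200.0/25.00 = 0.03811 mol
mass of NaHCO3 = 0.03811 × 84.01 = 3.202 g
% NaHCO3 = 3.202 / 3.669 × 100 = 87.27 %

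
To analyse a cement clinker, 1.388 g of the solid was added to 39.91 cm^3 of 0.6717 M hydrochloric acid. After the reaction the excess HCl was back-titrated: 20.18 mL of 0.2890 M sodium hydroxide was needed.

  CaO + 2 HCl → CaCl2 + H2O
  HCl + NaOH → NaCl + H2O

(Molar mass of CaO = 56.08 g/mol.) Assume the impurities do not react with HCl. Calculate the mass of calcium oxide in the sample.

n(HCl) added = 0.03991 × 0.6717 = 0.02681 mol
n(NaOH) used in back-titration = 0.02018 × 0.2890 = 5.832 × 10^-3 mol
n(HCl) left over = 5.832 × 10^-3 mol (1:1 ratio)
n(HCl) consumed by analyte = 0.02681 − 5.832 × 10^-3 = 0.02098 mol
From the 1:2 ratio, n(CaO) = 1/2 × 0.02098 = 0.01049 mol
mass of CaO = 0.01049 × 56.08 = 0.5882 g

0.5882 g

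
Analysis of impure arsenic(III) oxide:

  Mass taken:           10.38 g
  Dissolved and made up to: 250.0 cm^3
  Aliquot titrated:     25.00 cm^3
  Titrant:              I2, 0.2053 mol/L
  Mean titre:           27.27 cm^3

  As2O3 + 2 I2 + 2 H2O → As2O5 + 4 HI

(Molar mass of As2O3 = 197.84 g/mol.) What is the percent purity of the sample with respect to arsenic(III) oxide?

n(I2) per titration = 0.02727 × 0.2053 = 5.599 × 10^-3 mol
From the 1:2 ratio, n(As2O3) in each aliquot = 1/2 × 5.599 × 10^-3 = 2.799 × 10^-3 mol
n(As2O3) in the whole flask = 2.799 × 10^-3 × 250.0/25.00 = 0.02799 mol
mass of As2O3 = 0.02799 × 197.84 = 5.538 g
% As2O3 = 5.538 / 10.38 × 100 = 53.35 %

53.35 %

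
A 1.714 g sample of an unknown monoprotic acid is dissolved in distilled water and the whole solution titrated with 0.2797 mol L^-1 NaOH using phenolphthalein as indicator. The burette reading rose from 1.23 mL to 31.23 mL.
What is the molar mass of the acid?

204.3 g/mol

n(NaOH) = 0.03000 L × 0.2797 mol/L = 8.391 × 10^-3 mol
n(HA) = 8.391 × 10^-3 mol (1:1 ratio)
M = m / n = 1.714 g / 8.391 × 10^-3 mol = 204.3 g/mol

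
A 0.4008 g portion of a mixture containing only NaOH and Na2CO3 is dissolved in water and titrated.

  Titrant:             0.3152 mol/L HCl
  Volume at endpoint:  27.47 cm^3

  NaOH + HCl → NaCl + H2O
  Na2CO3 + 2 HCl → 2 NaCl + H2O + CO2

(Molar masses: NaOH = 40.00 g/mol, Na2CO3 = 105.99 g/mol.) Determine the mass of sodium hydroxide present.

0.1787 g

n(HCl) = 0.02747 × 0.3152 = 8.659 × 10^-3 mol
Let x = n(NaOH), y = n(Na2CO3).
Titrant: 1x + 2y = 8.659 × 10^-3;  mass: 40.00x + 105.99y = 0.4008
Solving, x = 4.468 × 10^-3 mol, y = 2.095 × 10^-3 mol
mass of NaOH = 4.468 × 10^-3 × 40.00 = 0.1787 g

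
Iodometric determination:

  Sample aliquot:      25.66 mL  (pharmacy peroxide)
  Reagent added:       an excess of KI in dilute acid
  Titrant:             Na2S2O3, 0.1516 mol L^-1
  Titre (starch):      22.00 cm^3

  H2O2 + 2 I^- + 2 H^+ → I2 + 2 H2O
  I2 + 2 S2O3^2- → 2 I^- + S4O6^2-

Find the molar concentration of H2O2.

0.06499 mol/L

n(S2O3^2-) = 0.02200 × 0.1516 = 3.335 × 10^-3 mol
n(I2) = n(S2O3^2-)/2 = 1.668 × 10^-3 mol
n(H2O2) in the aliquot = 1.668 × 10^-3 mol (1:1 ratio)
[H2O2] = 1.668 × 10^-3 / 0.02566 = 0.06499 mol/L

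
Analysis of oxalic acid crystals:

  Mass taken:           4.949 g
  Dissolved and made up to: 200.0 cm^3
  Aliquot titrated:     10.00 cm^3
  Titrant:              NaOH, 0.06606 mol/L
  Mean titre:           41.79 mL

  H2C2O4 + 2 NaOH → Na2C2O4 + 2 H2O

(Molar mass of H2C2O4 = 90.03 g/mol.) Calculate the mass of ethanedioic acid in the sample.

n(NaOH) per titration = 0.04179 × 0.06606 = 2.761 × 10^-3 mol
From the 1:2 ratio, n(H2C2O4) in each aliquot = 1/2 × 2.761 × 10^-3 = 1.380 × 10^-3 mol
n(H2C2O4) in the whole flask = 1.380 × 10^-3 × 200.0/10.00 = 0.02761 mol
mass of H2C2O4 = 0.02761 × 90.03 = 2.485 g

2.485 g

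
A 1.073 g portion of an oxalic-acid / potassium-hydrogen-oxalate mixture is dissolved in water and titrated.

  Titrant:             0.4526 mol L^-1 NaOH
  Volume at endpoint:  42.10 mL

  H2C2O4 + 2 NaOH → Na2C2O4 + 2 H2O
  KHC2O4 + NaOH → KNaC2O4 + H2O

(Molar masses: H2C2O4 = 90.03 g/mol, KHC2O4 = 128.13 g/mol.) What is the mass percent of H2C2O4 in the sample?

n(NaOH) = 0.04210 × 0.4526 = 0.01905 mol
Let x = n(H2C2O4), y = n(KHC2O4).
Titrant: 2x + 1y = 0.01905;  mass: 90.03x + 128.13y = 1.073
Solving, x = 8.232 × 10^-3 mol, y = 2.590 × 10^-3 mol
mass of H2C2O4 = 8.232 × 10^-3 × 90.03 = 0.7412 g
% H2C2O4 = 0.7412 / 1.073 × 100 = 69.07 %

69.07 %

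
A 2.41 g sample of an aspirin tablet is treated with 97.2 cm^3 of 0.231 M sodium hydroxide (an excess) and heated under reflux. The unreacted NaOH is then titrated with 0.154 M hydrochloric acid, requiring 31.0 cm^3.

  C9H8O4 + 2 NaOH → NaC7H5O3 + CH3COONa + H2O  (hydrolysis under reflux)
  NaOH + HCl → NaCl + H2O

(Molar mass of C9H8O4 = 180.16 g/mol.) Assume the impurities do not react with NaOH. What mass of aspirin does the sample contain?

1.59 g

n(NaOH) added = 0.0972 × 0.231 = 0.0225 mol
n(HCl) used in back-titration = 0.0310 × 0.154 = 4.77 × 10^-3 mol
n(NaOH) left over = 4.77 × 10^-3 mol (1:1 ratio)
n(NaOH) consumed by analyte = 0.0225 − 4.77 × 10^-3 = 0.0177 mol
From the 1:2 ratio, n(C9H8O4) = 1/2 × 0.0177 = 8.84 × 10^-3 mol
mass of C9H8O4 = 8.84 × 10^-3 × 180.16 = 1.59 g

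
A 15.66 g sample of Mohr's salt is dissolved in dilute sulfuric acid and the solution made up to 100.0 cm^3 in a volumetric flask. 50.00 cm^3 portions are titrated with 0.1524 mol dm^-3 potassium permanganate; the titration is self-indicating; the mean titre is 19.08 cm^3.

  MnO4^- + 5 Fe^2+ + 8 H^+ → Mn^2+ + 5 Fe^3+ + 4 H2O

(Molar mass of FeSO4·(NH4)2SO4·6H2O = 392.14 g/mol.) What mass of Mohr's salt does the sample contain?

n(KMnO4) per titration = 0.01908 × 0.1524 = 2.908 × 10^-3 mol
From the 5:1 ratio, n(FeSO4·(NH4)2SO4·6H2O) in each aliquot = 5/1 × 2.908 × 10^-3 = 0.01454 mol
n(FeSO4·(NH4)2SO4·6H2O) in the whole flask = 0.01454 × 100.0/50.00 = 0.02908 mol
mass of FeSO4·(NH4)2SO4·6H2O = 0.02908 × 392.14 = 11.40 g

11.40 g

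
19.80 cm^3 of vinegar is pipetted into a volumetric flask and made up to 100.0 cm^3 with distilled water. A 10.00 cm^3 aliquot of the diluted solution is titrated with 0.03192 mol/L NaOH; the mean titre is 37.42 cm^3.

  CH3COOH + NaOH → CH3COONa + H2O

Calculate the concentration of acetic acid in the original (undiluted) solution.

0.6033 mol/L

n(NaOH) = 0.03742 × 0.03192 = 1.194 × 10^-3 mol
n(CH3COOH) in the aliquot = 1.194 × 10^-3 mol (1:1 ratio)
[CH3COOH]_dilute = 1.194 × 10^-3 / 0.01000 = 0.1194 mol/L
Dilution factor = 100.0 / 19.80 = 5.051
[CH3COOH]_stock = 0.1194 × 5.051 = 0.6033 mol/L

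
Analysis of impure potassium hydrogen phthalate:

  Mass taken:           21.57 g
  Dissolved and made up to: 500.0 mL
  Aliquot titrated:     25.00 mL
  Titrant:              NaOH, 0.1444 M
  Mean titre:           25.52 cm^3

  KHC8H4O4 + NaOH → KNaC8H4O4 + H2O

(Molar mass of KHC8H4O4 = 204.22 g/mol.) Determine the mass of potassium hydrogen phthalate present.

n(NaOH) per titration = 0.02552 × 0.1444 = 3.685 × 10^-3 mol
n(KHC8H4O4) in each aliquot = 3.685 × 10^-3 mol (1:1 ratio)
n(KHC8H4O4) in the whole flask = 3.685 × 10^-3 × 500.0/25.00 = 0.07370 mol
mass of KHC8H4O4 = 0.07370 × 204.22 = 15.05 g

15.05 g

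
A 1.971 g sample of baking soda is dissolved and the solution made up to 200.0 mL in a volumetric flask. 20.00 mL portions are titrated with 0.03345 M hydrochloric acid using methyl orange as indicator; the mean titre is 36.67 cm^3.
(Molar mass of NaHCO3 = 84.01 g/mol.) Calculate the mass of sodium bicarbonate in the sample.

NaHCO3 + HCl → NaCl + H2O + CO2
n(HCl) per titration = 0.03667 × 0.03345 = 1.227 × 10^-3 mol
n(NaHCO3) in each aliquot = 1.227 × 10^-3 mol (1:1 ratio)
n(NaHCO3) in the whole flask = 1.227 × 10^-3 × 200.0/20.00 = 0.01227 mol
mass of NaHCO3 = 0.01227 × 84.01 = 1.030 g

1.030 g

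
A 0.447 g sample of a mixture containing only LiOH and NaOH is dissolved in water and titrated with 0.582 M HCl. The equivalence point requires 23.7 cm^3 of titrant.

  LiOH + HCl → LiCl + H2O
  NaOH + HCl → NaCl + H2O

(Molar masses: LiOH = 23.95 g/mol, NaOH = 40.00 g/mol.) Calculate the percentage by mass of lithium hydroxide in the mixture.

35.0 %

n(HCl) = 0.0237 × 0.582 = 0.0138 mol
Let x = n(LiOH), y = n(NaOH).
Titrant: 1x + 1y = 0.0138;  mass: 23.95x + 40.00y = 0.447
Solving, x = 6.53 × 10^-3 mol, y = 7.27 × 10^-3 mol
mass of LiOH = 6.53 × 10^-3 × 23.95 = 0.156 g
% LiOH = 0.156 / 0.447 × 100 = 35.0 %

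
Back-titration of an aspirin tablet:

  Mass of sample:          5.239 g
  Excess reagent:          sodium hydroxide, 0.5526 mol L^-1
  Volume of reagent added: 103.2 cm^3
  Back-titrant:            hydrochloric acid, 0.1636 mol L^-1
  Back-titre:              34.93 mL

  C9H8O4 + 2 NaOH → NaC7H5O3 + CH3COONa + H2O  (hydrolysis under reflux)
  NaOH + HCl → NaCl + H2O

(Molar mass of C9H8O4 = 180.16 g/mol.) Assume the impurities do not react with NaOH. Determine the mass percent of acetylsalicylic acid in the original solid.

88.23 %

n(NaOH) added = 0.1032 × 0.5526 = 0.05703 mol
n(HCl) used in back-titration = 0.03493 × 0.1636 = 5.715 × 10^-3 mol
n(NaOH) left over = 5.715 × 10^-3 mol (1:1 ratio)
n(NaOH) consumed by analyte = 0.05703 − 5.715 × 10^-3 = 0.05131 mol
From the 1:2 ratio, n(C9H8O4) = 1/2 × 0.05131 = 0.02566 mol
mass of C9H8O4 = 0.02566 × 180.16 = 4.622 g
% C9H8O4 = 4.622 / 5.239 × 100 = 88.23 %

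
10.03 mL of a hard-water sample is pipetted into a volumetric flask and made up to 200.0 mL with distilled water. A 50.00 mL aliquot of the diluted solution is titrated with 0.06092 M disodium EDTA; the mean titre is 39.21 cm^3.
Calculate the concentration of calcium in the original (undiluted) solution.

Ca^2+ + EDTA^4- → [Ca(EDTA)]^2-
n(EDTA) = 0.03921 × 0.06092 = 2.389 × 10^-3 mol
n(Ca2+) in the aliquot = 2.389 × 10^-3 mol (1:1 ratio)
[Ca2+]_dilute = 2.389 × 10^-3 / 0.05000 = 0.04777 mol/L
Dilution factor = 200.0 / 10.03 = 19.94
[Ca2+]_stock = 0.04777 × 19.94 = 0.9526 mol/L

0.9526 M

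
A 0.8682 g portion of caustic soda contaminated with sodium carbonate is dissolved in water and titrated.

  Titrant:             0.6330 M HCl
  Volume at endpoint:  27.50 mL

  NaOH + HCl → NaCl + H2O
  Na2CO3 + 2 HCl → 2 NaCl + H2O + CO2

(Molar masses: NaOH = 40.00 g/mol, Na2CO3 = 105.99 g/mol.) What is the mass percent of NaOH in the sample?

n(HCl) = 0.02750 × 0.6330 = 0.01741 mol
Let x = n(NaOH), y = n(Na2CO3).
Titrant: 1x + 2y = 0.01741;  mass: 40.00x + 105.99y = 0.8682
Solving, x = 4.179 × 10^-3 mol, y = 6.614 × 10^-3 mol
mass of NaOH = 4.179 × 10^-3 × 40.00 = 0.1672 g
% NaOH = 0.1672 / 0.8682 × 100 = 19.26 %

19.26 %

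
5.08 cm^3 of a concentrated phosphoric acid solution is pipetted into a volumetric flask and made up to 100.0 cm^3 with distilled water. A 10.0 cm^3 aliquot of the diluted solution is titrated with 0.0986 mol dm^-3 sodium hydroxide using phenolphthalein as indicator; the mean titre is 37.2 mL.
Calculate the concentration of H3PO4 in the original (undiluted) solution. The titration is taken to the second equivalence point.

H3PO4 + 2 NaOH → Na2HPO4 + 2 H2O
n(NaOH) = 0.0372 × 0.0986 = 3.67 × 10^-3 mol
From the 1:2 ratio, n(H3PO4) in the aliquot = 1/2 × 3.67 × 10^-3 = 1.83 × 10^-3 mol
[H3PO4]_dilute = 1.83 × 10^-3 / 0.0100 = 0.183 mol/L
Dilution factor = 100.0 / 5.08 = 19.69
[H3PO4]_stock = 0.183 × 19.69 = 3.61 mol/L

3.61 mol/L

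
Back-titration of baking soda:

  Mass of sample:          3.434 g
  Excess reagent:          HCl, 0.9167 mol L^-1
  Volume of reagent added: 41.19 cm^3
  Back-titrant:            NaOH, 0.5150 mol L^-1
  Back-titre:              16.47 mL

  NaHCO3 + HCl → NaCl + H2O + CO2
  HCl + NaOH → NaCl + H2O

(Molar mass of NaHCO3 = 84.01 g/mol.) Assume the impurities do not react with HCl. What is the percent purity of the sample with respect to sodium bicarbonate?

71.62 %

n(HCl) added = 0.04119 × 0.9167 = 0.03776 mol
n(NaOH) used in back-titration = 0.01647 × 0.5150 = 8.482 × 10^-3 mol
n(HCl) left over = 8.482 × 10^-3 mol (1:1 ratio)
n(HCl) consumed by analyte = 0.03776 − 8.482 × 10^-3 = 0.02928 mol
n(NaHCO3) = 0.02928 mol (1:1 ratio)
mass of NaHCO3 = 0.02928 × 84.01 = 2.460 g
% NaHCO3 = 2.460 / 3.434 × 100 = 71.62 %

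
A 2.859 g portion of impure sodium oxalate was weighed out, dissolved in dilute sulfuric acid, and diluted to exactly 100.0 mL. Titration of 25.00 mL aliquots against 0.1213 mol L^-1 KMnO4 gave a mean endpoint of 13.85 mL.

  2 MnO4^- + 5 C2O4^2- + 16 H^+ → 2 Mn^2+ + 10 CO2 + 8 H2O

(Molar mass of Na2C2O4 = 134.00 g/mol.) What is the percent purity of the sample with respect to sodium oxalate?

78.74 %

n(KMnO4) per titration = 0.01385 × 0.1213 = 1.680 × 10^-3 mol
From the 5:2 ratio, n(Na2C2O4) in each aliquot = 5/2 × 1.680 × 10^-3 = 4.200 × 10^-3 mol
n(Na2C2O4) in the whole flask = 4.200 × 10^-3 × 100.0/25.00 = 0.01680 mol
mass of Na2C2O4 = 0.01680 × 134.00 = 2.251 g
% Na2C2O4 = 2.251 / 2.859 × 100 = 78.74 %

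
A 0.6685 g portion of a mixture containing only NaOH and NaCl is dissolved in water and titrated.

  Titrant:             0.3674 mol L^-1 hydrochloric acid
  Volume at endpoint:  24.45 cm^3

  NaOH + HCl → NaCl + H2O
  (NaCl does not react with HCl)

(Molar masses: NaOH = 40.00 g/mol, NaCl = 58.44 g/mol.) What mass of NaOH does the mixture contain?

n(HCl) = 0.02445 × 0.3674 = 8.983 × 10^-3 mol
Let x = n(NaOH), y = n(NaCl).
Titrant: 1x = 8.983 × 10^-3;  mass: 40.00x + 58.44y = 0.6685
Solving, x = 8.983 × 10^-3 mol, y = 5.291 × 10^-3 mol
mass of NaOH = 8.983 × 10^-3 × 40.00 = 0.3593 g

0.3593 g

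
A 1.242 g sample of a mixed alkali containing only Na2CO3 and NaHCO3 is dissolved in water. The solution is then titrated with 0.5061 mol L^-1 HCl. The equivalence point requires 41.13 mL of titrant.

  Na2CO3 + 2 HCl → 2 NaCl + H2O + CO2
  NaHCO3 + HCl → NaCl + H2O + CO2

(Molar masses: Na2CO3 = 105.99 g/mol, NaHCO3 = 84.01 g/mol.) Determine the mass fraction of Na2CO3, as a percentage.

69.72 %

n(HCl) = 0.04113 × 0.5061 = 0.02082 mol
Let x = n(Na2CO3), y = n(NaHCO3).
Titrant: 2x + 1y = 0.02082;  mass: 105.99x + 84.01y = 1.242
Solving, x = 8.169 × 10^-3 mol, y = 4.477 × 10^-3 mol
mass of Na2CO3 = 8.169 × 10^-3 × 105.99 = 0.8659 g
% Na2CO3 = 0.8659 / 1.242 × 100 = 69.72 %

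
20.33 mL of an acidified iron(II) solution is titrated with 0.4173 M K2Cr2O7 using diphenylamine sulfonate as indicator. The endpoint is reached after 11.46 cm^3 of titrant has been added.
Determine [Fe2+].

Cr2O7^2- + 6 Fe^2+ + 14 H^+ → 2 Cr^3+ + 6 Fe^3+ + 7 H2O
n(K2Cr2O7) = 0.01146 L × 0.4173 mol/L = 4.782 × 10^-3 mol
From the 6:1 mole ratio, n(Fe2+) = 6/1 × 4.782 × 10^-3 = 0.02869 mol
[Fe2+] = 0.02869 mol / 0.02033 L = 1.411 mol/L

1.411 M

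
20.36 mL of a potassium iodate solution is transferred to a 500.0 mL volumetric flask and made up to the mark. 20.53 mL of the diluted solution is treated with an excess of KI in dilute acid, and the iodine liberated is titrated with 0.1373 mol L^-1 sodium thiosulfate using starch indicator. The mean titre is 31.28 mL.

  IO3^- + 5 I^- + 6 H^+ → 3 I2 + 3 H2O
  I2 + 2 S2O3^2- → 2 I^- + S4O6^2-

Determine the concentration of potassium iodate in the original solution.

n(S2O3^2-) = 0.03128 × 0.1373 = 4.295 × 10^-3 mol
n(I2) = n(S2O3^2-)/2 = 2.147 × 10^-3 mol
From the 1:3 ratio, n(IO3^-) in the aliquot = 1/3 × 2.147 × 10^-3 = 7.158 × 10^-4 mol
[IO3^-]_dilute = 7.158 × 10^-4 / 0.02053 = 0.03487 mol/L
[IO3^-]_original = 0.03487 × 500.0/20.36 = 0.8562 mol/L

0.8562 mol/L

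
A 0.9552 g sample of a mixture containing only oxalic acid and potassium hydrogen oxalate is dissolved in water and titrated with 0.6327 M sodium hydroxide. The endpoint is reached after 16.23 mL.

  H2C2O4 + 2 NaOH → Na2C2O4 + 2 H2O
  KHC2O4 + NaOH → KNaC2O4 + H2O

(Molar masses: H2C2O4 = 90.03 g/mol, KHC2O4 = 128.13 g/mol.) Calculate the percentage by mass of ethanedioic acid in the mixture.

20.44 %

n(NaOH) = 0.01623 × 0.6327 = 0.01027 mol
Let x = n(H2C2O4), y = n(KHC2O4).
Titrant: 2x + 1y = 0.01027;  mass: 90.03x + 128.13y = 0.9552
Solving, x = 2.169 × 10^-3 mol, y = 5.931 × 10^-3 mol
mass of H2C2O4 = 2.169 × 10^-3 × 90.03 = 0.1953 g
% H2C2O4 = 0.1953 / 0.9552 × 100 = 20.44 %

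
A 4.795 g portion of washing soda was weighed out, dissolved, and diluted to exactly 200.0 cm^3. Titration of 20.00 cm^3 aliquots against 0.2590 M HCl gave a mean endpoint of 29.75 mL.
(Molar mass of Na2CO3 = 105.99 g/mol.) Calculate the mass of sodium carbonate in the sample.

Na2CO3 + 2 HCl → 2 NaCl + H2O + CO2
n(HCl) per titration = 0.02975 × 0.2590 = 7.705 × 10^-3 mol
From the 1:2 ratio, n(Na2CO3) in each aliquot = 1/2 × 7.705 × 10^-3 = 3.853 × 10^-3 mol
n(Na2CO3) in the whole flask = 3.853 × 10^-3 × 200.0/20.00 = 0.03853 mol
mass of Na2CO3 = 0.03853 × 105.99 = 4.083 g

4.083 g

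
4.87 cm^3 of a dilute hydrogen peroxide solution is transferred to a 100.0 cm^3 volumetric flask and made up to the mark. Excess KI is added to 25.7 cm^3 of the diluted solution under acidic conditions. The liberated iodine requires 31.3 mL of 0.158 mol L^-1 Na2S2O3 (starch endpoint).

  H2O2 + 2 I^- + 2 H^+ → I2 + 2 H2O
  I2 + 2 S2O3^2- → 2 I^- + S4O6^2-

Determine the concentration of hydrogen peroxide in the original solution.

1.98 mol/L

n(S2O3^2-) = 0.0313 × 0.158 = 4.95 × 10^-3 mol
n(I2) = n(S2O3^2-)/2 = 2.47 × 10^-3 mol
n(H2O2) in the aliquot = 2.47 × 10^-3 mol (1:1 ratio)
[H2O2]_dilute = 2.47 × 10^-3 / 0.0257 = 0.0962 mol/L
[H2O2]_original = 0.0962 × 100.0/4.87 = 1.98 mol/L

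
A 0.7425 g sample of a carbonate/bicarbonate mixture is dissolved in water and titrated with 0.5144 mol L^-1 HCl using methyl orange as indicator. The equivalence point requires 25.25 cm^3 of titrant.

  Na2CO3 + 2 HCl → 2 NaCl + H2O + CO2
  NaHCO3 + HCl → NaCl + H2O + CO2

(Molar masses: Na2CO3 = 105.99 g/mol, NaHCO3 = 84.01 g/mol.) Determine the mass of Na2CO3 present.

n(HCl) = 0.02525 × 0.5144 = 0.01299 mol
Let x = n(Na2CO3), y = n(NaHCO3).
Titrant: 2x + 1y = 0.01299;  mass: 105.99x + 84.01y = 0.7425
Solving, x = 5.621 × 10^-3 mol, y = 1.747 × 10^-3 mol
mass of Na2CO3 = 5.621 × 10^-3 × 105.99 = 0.5958 g

0.5958 g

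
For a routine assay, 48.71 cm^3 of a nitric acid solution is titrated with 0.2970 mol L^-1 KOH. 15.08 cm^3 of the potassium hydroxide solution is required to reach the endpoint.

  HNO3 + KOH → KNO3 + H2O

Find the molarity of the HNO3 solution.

n(KOH) = 0.01508 L × 0.2970 mol/L = 4.479 × 10^-3 mol
n(HNO3) = 4.479 × 10^-3 mol (1:1 mole ratio)
[HNO3] = 4.479 × 10^-3 mol / 0.04871 L = 0.09195 mol/L

0.09195 mol/L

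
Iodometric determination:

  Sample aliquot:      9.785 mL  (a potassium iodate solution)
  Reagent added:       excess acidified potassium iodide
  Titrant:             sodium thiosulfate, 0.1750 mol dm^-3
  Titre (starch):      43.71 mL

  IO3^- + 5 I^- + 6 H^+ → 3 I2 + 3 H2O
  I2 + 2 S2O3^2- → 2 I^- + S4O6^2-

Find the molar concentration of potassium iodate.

0.1303 mol/L

n(S2O3^2-) = 0.04371 × 0.1750 = 7.649 × 10^-3 mol
n(I2) = n(S2O3^2-)/2 = 3.825 × 10^-3 mol
From the 1:3 ratio, n(IO3^-) in the aliquot = 1/3 × 3.825 × 10^-3 = 1.275 × 10^-3 mol
[IO3^-] = 1.275 × 10^-3 / 0.009785 = 0.1303 mol/L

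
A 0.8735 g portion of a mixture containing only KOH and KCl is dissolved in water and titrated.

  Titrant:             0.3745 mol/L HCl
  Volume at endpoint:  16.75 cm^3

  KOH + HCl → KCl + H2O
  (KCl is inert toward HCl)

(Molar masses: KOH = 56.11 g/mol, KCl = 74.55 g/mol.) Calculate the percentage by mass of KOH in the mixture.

40.29 %

n(HCl) = 0.01675 × 0.3745 = 6.273 × 10^-3 mol
Let x = n(KOH), y = n(KCl).
Titrant: 1x = 6.273 × 10^-3;  mass: 56.11x + 74.55y = 0.8735
Solving, x = 6.273 × 10^-3 mol, y = 6.996 × 10^-3 mol
mass of KOH = 6.273 × 10^-3 × 56.11 = 0.3520 g
% KOH = 0.3520 / 0.8735 × 100 = 40.29 %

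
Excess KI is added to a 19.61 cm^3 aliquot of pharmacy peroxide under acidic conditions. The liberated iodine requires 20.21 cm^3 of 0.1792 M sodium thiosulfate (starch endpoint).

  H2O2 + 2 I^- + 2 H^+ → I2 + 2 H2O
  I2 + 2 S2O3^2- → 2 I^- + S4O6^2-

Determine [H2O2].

0.09234 M

n(S2O3^2-) = 0.02021 × 0.1792 = 3.622 × 10^-3 mol
n(I2) = n(S2O3^2-)/2 = 1.811 × 10^-3 mol
n(H2O2) in the aliquot = 1.811 × 10^-3 mol (1:1 ratio)
[H2O2] = 1.811 × 10^-3 / 0.01961 = 0.09234 mol/L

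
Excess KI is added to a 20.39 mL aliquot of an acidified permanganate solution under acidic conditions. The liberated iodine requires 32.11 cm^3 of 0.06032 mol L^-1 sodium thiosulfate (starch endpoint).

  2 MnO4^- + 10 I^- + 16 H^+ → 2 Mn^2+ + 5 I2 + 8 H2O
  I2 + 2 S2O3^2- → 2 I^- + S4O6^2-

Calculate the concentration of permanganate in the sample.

n(S2O3^2-) = 0.03211 × 0.06032 = 1.937 × 10^-3 mol
n(I2) = n(S2O3^2-)/2 = 9.684 × 10^-4 mol
From the 2:5 ratio, n(MnO4^-) in the aliquot = 2/5 × 9.684 × 10^-4 = 3.874 × 10^-4 mol
[MnO4^-] = 3.874 × 10^-4 / 0.02039 = 0.01900 mol/L

0.01900 mol/L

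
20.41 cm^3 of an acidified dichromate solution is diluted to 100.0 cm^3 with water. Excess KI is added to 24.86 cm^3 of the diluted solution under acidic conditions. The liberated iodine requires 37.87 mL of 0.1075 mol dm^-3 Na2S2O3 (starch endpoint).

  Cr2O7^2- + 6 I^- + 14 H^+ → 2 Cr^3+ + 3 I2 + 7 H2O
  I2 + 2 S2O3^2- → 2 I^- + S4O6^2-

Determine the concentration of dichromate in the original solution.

0.1337 mol/L

n(S2O3^2-) = 0.03787 × 0.1075 = 4.071 × 10^-3 mol
n(I2) = n(S2O3^2-)/2 = 2.036 × 10^-3 mol
From the 1:3 ratio, n(Cr2O7^2-) in the aliquot = 1/3 × 2.036 × 10^-3 = 6.785 × 10^-4 mol
[Cr2O7^2-]_dilute = 6.785 × 10^-4 / 0.02486 = 0.02729 mol/L
[Cr2O7^2-]_original = 0.02729 × 100.0/20.41 = 0.1337 mol/L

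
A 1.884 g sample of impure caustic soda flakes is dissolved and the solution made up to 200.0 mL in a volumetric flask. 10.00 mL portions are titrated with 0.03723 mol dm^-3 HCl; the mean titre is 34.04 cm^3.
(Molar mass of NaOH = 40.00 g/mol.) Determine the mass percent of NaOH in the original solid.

53.81 %

NaOH + HCl → NaCl + H2O
n(HCl) per titration = 0.03404 × 0.03723 = 1.267 × 10^-3 mol
n(NaOH) in each aliquot = 1.267 × 10^-3 mol (1:1 ratio)
n(NaOH) in the whole flask = 1.267 × 10^-3 × 200.0/10.00 = 0.02535 mol
mass of NaOH = 0.02535 × 40.00 = 1.014 g
% NaOH = 1.014 / 1.884 × 100 = 53.81 %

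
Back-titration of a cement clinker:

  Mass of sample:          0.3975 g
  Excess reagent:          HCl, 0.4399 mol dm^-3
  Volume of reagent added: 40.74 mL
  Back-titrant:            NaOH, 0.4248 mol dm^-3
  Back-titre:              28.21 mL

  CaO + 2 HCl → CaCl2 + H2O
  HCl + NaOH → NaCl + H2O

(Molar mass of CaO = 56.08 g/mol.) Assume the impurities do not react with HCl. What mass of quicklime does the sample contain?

0.1665 g

n(HCl) added = 0.04074 × 0.4399 = 0.01792 mol
n(NaOH) used in back-titration = 0.02821 × 0.4248 = 0.01198 mol
n(HCl) left over = 0.01198 mol (1:1 ratio)
n(HCl) consumed by analyte = 0.01792 − 0.01198 = 5.938 × 10^-3 mol
From the 1:2 ratio, n(CaO) = 1/2 × 5.938 × 10^-3 = 2.969 × 10^-3 mol
mass of CaO = 2.969 × 10^-3 × 56.08 = 0.1665 g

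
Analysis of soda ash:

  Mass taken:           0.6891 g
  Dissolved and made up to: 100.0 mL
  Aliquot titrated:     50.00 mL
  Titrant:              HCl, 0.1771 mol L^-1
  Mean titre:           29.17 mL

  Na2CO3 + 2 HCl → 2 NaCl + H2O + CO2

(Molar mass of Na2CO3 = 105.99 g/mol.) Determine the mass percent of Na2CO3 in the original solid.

79.46 %

n(HCl) per titration = 0.02917 × 0.1771 = 5.166 × 10^-3 mol
From the 1:2 ratio, n(Na2CO3) in each aliquot = 1/2 × 5.166 × 10^-3 = 2.583 × 10^-3 mol
n(Na2CO3) in the whole flask = 2.583 × 10^-3 × 100.0/50.00 = 5.166 × 10^-3 mol
mass of Na2CO3 = 5.166 × 10^-3 × 105.99 = 0.5475 g
% Na2CO3 = 0.5475 / 0.6891 × 100 = 79.46 %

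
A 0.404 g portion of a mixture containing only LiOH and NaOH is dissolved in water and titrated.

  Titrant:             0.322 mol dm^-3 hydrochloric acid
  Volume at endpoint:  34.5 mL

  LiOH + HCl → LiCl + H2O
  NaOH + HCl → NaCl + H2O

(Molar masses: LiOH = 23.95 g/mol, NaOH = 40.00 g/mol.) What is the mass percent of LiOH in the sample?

n(HCl) = 0.0345 × 0.322 = 0.0111 mol
Let x = n(LiOH), y = n(NaOH).
Titrant: 1x + 1y = 0.0111;  mass: 23.95x + 40.00y = 0.404
Solving, x = 2.51 × 10^-3 mol, y = 8.59 × 10^-3 mol
mass of LiOH = 2.51 × 10^-3 × 23.95 = 0.0602 g
% LiOH = 0.0602 / 0.404 × 100 = 14.9 %

14.9 %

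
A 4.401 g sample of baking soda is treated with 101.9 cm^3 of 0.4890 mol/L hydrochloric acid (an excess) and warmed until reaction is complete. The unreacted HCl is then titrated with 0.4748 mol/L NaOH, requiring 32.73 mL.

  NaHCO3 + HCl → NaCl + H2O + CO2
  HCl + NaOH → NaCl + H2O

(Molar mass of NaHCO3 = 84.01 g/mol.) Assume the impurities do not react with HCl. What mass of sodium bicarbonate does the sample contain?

2.881 g

n(HCl) added = 0.1019 × 0.4890 = 0.04983 mol
n(NaOH) used in back-titration = 0.03273 × 0.4748 = 0.01554 mol
n(HCl) left over = 0.01554 mol (1:1 ratio)
n(HCl) consumed by analyte = 0.04983 − 0.01554 = 0.03429 mol
n(NaHCO3) = 0.03429 mol (1:1 ratio)
mass of NaHCO3 = 0.03429 × 84.01 = 2.881 g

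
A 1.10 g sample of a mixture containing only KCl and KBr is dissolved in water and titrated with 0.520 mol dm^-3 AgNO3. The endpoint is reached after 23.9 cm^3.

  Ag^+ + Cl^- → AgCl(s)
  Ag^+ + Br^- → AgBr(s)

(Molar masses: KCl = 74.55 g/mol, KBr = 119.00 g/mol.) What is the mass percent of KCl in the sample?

57.8 %

n(AgNO3) = 0.0239 × 0.520 = 0.0124 mol
Let x = n(KCl), y = n(KBr).
Titrant: 1x + 1y = 0.0124;  mass: 74.55x + 119.00y = 1.10
Solving, x = 8.52 × 10^-3 mol, y = 3.90 × 10^-3 mol
mass of KCl = 8.52 × 10^-3 × 74.55 = 0.636 g
% KCl = 0.636 / 1.10 × 100 = 57.8 %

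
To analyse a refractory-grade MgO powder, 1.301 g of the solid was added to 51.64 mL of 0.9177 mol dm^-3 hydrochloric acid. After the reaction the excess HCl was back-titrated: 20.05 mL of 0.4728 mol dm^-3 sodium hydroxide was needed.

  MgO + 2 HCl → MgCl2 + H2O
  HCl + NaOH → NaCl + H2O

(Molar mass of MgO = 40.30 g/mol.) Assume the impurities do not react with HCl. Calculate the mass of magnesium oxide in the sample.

0.7639 g

n(HCl) added = 0.05164 × 0.9177 = 0.04739 mol
n(NaOH) used in back-titration = 0.02005 × 0.4728 = 9.480 × 10^-3 mol
n(HCl) left over = 9.480 × 10^-3 mol (1:1 ratio)
n(HCl) consumed by analyte = 0.04739 − 9.480 × 10^-3 = 0.03791 mol
From the 1:2 ratio, n(MgO) = 1/2 × 0.03791 = 0.01896 mol
mass of MgO = 0.01896 × 40.30 = 0.7639 g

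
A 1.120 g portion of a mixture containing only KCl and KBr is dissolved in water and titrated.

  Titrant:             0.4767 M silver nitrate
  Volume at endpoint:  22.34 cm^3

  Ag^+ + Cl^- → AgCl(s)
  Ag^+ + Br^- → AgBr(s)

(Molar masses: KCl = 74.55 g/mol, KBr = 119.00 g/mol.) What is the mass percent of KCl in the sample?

n(AgNO3) = 0.02234 × 0.4767 = 0.01065 mol
Let x = n(KCl), y = n(KBr).
Titrant: 1x + 1y = 0.01065;  mass: 74.55x + 119.00y = 1.120
Solving, x = 3.314 × 10^-3 mol, y = 7.336 × 10^-3 mol
mass of KCl = 3.314 × 10^-3 × 74.55 = 0.2470 g
% KCl = 0.2470 / 1.120 × 100 = 22.06 %

22.06 %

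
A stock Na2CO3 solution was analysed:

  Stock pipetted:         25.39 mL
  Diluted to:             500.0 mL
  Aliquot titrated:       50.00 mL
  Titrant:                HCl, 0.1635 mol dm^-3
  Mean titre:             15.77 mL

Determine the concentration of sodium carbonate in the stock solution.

0.5078 mol/L

Na2CO3 + 2 HCl → 2 NaCl + H2O + CO2
n(HCl) = 0.01577 × 0.1635 = 2.578 × 10^-3 mol
From the 1:2 ratio, n(Na2CO3) in the aliquot = 1/2 × 2.578 × 10^-3 = 1.289 × 10^-3 mol
[Na2CO3]_dilute = 1.289 × 10^-3 / 0.05000 = 0.02578 mol/L
Dilution factor = 500.0 / 25.39 = 19.69
[Na2CO3]_stock = 0.02578 × 19.69 = 0.5078 mol/L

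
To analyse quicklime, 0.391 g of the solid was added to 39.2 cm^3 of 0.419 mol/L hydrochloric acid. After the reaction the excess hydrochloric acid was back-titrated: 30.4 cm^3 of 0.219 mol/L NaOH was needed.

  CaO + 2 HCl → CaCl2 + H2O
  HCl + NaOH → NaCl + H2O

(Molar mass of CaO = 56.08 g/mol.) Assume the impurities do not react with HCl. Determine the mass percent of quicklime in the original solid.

70.0 %

n(HCl) added = 0.0392 × 0.419 = 0.0164 mol
n(NaOH) used in back-titration = 0.0304 × 0.219 = 6.66 × 10^-3 mol
n(HCl) left over = 6.66 × 10^-3 mol (1:1 ratio)
n(HCl) consumed by analyte = 0.0164 − 6.66 × 10^-3 = 9.77 × 10^-3 mol
From the 1:2 ratio, n(CaO) = 1/2 × 9.77 × 10^-3 = 4.88 × 10^-3 mol
mass of CaO = 4.88 × 10^-3 × 56.08 = 0.274 g
% CaO = 0.274 / 0.391 × 100 = 70.0 %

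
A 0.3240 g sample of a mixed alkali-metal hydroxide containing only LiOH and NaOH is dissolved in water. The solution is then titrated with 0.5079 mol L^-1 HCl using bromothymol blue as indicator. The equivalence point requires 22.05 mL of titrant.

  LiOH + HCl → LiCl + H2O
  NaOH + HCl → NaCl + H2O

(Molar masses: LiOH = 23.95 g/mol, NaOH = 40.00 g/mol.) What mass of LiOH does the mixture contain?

n(HCl) = 0.02205 × 0.5079 = 0.01120 mol
Let x = n(LiOH), y = n(NaOH).
Titrant: 1x + 1y = 0.01120;  mass: 23.95x + 40.00y = 0.3240
Solving, x = 7.724 × 10^-3 mol, y = 3.475 × 10^-3 mol
mass of LiOH = 7.724 × 10^-3 × 23.95 = 0.1850 g

0.1850 g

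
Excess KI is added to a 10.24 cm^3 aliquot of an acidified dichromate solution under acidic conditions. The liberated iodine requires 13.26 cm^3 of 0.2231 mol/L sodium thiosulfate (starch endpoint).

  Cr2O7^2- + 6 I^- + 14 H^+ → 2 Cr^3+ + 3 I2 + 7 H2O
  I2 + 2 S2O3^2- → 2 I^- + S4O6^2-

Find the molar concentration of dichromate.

0.04815 mol/L

n(S2O3^2-) = 0.01326 × 0.2231 = 2.958 × 10^-3 mol
n(I2) = n(S2O3^2-)/2 = 1.479 × 10^-3 mol
From the 1:3 ratio, n(Cr2O7^2-) in the aliquot = 1/3 × 1.479 × 10^-3 = 4.931 × 10^-4 mol
[Cr2O7^2-] = 4.931 × 10^-4 / 0.01024 = 0.04815 mol/L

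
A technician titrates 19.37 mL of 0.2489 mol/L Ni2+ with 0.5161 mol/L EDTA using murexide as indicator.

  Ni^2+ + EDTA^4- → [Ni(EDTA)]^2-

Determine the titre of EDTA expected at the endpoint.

n(Ni2+) = 0.01937 L × 0.2489 mol/L = 4.821 × 10^-3 mol
n(EDTA) = 4.821 × 10^-3 mol (1:1 stoichiometry)
V(EDTA) = 4.821 × 10^-3 mol / 0.5161 mol/L = 0.009342 L = 9.342 mL

9.342 mL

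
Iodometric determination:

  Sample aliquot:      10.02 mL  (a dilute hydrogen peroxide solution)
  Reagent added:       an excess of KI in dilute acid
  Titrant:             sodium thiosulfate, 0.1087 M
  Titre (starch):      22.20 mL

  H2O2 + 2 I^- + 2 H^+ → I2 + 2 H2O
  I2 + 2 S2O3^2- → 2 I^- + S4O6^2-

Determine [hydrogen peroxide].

0.1204 M

n(S2O3^2-) = 0.02220 × 0.1087 = 2.413 × 10^-3 mol
n(I2) = n(S2O3^2-)/2 = 1.207 × 10^-3 mol
n(H2O2) in the aliquot = 1.207 × 10^-3 mol (1:1 ratio)
[H2O2] = 1.207 × 10^-3 / 0.01002 = 0.1204 mol/L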